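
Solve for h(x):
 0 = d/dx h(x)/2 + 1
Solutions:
 h(x) = C1 - 2*x


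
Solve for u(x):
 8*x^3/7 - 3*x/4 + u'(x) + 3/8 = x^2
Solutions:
 u(x) = C1 - 2*x^4/7 + x^3/3 + 3*x^2/8 - 3*x/8


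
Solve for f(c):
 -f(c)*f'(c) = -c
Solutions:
 f(c) = -sqrt(C1 + c^2)
 f(c) = sqrt(C1 + c^2)


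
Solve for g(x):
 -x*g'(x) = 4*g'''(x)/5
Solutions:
 g(x) = C1 + Integral(C2*airyai(-10^(1/3)*x/2) + C3*airybi(-10^(1/3)*x/2), x)


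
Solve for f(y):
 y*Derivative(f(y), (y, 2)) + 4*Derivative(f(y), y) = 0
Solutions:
 f(y) = C1 + C2/y^3


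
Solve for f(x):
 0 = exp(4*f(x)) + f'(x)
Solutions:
 f(x) = log(-I*(1/(C1 + 4*x))^(1/4))
 f(x) = log(I*(1/(C1 + 4*x))^(1/4))
 f(x) = log(-(1/(C1 + 4*x))^(1/4))
 f(x) = log(1/(C1 + 4*x))/4


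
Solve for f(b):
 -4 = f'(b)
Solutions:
 f(b) = C1 - 4*b


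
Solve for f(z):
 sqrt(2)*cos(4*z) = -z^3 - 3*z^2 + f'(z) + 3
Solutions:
 f(z) = C1 + z^4/4 + z^3 - 3*z + sqrt(2)*sin(4*z)/4


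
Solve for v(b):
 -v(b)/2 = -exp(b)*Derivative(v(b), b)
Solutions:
 v(b) = C1*exp(-exp(-b)/2)


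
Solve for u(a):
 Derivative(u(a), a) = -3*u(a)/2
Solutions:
 u(a) = C1*exp(-3*a/2)


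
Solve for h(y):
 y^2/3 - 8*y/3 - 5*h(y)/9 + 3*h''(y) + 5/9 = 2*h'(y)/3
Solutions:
 h(y) = C1*exp(-y/3) + C2*exp(5*y/9) + 3*y^2/5 - 156*y/25 + 1871/125


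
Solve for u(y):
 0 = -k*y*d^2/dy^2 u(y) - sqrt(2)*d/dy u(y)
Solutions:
 u(y) = C1 + y^(((re(k) - sqrt(2))*re(k) + im(k)^2)/(re(k)^2 + im(k)^2))*(C2*sin(sqrt(2)*log(y)*Abs(im(k))/(re(k)^2 + im(k)^2)) + C3*cos(sqrt(2)*log(y)*im(k)/(re(k)^2 + im(k)^2)))


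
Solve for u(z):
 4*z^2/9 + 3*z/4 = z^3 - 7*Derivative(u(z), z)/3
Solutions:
 u(z) = C1 + 3*z^4/28 - 4*z^3/63 - 9*z^2/56


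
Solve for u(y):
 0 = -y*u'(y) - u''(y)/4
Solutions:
 u(y) = C1 + C2*erf(sqrt(2)*y)


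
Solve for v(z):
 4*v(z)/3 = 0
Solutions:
 v(z) = 0


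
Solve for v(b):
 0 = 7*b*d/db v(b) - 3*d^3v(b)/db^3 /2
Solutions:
 v(b) = C1 + Integral(C2*airyai(14^(1/3)*3^(2/3)*b/3) + C3*airybi(14^(1/3)*3^(2/3)*b/3), b)


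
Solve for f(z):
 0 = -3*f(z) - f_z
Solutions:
 f(z) = C1*exp(-3*z)


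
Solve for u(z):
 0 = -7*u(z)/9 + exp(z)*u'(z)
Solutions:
 u(z) = C1*exp(-7*exp(-z)/9)


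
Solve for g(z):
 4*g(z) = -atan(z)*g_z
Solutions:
 g(z) = C1*exp(-4*Integral(1/atan(z), z))


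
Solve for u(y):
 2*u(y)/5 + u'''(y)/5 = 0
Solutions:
 u(y) = C3*exp(-2^(1/3)*y) + (C1*sin(2^(1/3)*sqrt(3)*y/2) + C2*cos(2^(1/3)*sqrt(3)*y/2))*exp(2^(1/3)*y/2)


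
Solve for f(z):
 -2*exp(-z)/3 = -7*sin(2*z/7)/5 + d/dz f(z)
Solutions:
 f(z) = C1 - 49*cos(2*z/7)/10 + 2*exp(-z)/3


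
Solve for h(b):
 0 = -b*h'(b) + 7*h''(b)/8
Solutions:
 h(b) = C1 + C2*erfi(2*sqrt(7)*b/7)


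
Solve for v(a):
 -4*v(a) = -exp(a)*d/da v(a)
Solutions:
 v(a) = C1*exp(-4*exp(-a))


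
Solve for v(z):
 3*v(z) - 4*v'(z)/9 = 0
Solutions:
 v(z) = C1*exp(27*z/4)


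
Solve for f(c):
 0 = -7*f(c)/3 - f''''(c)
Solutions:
 f(c) = (C1*sin(sqrt(2)*3^(3/4)*7^(1/4)*c/6) + C2*cos(sqrt(2)*3^(3/4)*7^(1/4)*c/6))*exp(-sqrt(2)*3^(3/4)*7^(1/4)*c/6) + (C3*sin(sqrt(2)*3^(3/4)*7^(1/4)*c/6) + C4*cos(sqrt(2)*3^(3/4)*7^(1/4)*c/6))*exp(sqrt(2)*3^(3/4)*7^(1/4)*c/6)


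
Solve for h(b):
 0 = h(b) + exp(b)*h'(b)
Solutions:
 h(b) = C1*exp(exp(-b))


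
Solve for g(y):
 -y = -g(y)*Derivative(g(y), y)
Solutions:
 g(y) = -sqrt(C1 + y^2)
 g(y) = sqrt(C1 + y^2)


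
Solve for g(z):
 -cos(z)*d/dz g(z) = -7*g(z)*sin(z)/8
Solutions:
 g(z) = C1/cos(z)^(7/8)


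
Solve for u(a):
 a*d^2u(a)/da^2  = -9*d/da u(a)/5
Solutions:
 u(a) = C1 + C2/a^(4/5)


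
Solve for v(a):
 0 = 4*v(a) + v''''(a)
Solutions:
 v(a) = (C1*sin(a) + C2*cos(a))*exp(-a) + (C3*sin(a) + C4*cos(a))*exp(a)


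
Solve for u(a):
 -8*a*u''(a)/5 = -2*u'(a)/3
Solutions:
 u(a) = C1 + C2*a^(17/12)


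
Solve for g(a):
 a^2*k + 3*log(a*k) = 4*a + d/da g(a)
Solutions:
 g(a) = C1 + a^3*k/3 - 2*a^2 + 3*a*log(a*k) - 3*a


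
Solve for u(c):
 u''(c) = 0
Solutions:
 u(c) = C1 + C2*c


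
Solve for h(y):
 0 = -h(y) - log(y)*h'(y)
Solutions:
 h(y) = C1*exp(-li(y))


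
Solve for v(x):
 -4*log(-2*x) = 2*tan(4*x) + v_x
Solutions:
 v(x) = C1 - 4*x*log(-x) - 4*x*log(2) + 4*x + log(cos(4*x))/2


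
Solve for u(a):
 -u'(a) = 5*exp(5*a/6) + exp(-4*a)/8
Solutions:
 u(a) = C1 - 6*exp(5*a/6) + exp(-4*a)/32


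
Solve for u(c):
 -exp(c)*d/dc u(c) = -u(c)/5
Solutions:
 u(c) = C1*exp(-exp(-c)/5)


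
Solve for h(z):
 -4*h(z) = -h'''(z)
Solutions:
 h(z) = C3*exp(2^(2/3)*z) + (C1*sin(2^(2/3)*sqrt(3)*z/2) + C2*cos(2^(2/3)*sqrt(3)*z/2))*exp(-2^(2/3)*z/2)


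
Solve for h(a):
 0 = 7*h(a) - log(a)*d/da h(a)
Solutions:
 h(a) = C1*exp(7*li(a))


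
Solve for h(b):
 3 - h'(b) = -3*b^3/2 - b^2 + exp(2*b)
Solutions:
 h(b) = C1 + 3*b^4/8 + b^3/3 + 3*b - exp(2*b)/2


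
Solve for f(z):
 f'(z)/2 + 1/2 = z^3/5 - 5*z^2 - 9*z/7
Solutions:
 f(z) = C1 + z^4/10 - 10*z^3/3 - 9*z^2/7 - z


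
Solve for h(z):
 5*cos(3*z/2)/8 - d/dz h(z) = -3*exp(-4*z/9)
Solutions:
 h(z) = C1 + 5*sin(3*z/2)/12 - 27*exp(-4*z/9)/4


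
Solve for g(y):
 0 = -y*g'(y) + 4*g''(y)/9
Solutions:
 g(y) = C1 + C2*erfi(3*sqrt(2)*y/4)


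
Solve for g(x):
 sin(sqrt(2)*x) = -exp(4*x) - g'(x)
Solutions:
 g(x) = C1 - exp(4*x)/4 + sqrt(2)*cos(sqrt(2)*x)/2


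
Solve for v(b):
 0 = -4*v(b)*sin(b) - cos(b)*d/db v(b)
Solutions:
 v(b) = C1*cos(b)^4


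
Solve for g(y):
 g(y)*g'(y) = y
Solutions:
 g(y) = -sqrt(C1 + y^2)
 g(y) = sqrt(C1 + y^2)


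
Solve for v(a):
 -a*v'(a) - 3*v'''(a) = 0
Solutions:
 v(a) = C1 + Integral(C2*airyai(-3^(2/3)*a/3) + C3*airybi(-3^(2/3)*a/3), a)


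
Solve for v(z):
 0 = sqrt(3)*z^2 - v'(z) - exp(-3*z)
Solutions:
 v(z) = C1 + sqrt(3)*z^3/3 + exp(-3*z)/3


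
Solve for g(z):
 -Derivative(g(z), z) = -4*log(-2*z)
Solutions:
 g(z) = C1 + 4*z*log(-z) + 4*z*(-1 + log(2))


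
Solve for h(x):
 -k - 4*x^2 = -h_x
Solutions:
 h(x) = C1 + k*x + 4*x^3/3


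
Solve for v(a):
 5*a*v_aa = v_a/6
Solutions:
 v(a) = C1 + C2*a^(31/30)


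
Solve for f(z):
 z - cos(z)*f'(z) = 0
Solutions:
 f(z) = C1 + Integral(z/cos(z), z)


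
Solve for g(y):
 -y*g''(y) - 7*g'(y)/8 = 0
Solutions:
 g(y) = C1 + C2*y^(1/8)


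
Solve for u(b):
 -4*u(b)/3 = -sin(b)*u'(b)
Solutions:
 u(b) = C1*(cos(b) - 1)^(2/3)/(cos(b) + 1)^(2/3)


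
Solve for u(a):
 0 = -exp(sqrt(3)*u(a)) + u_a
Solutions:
 u(a) = sqrt(3)*(2*log(-1/(C1 + a)) - log(3))/6


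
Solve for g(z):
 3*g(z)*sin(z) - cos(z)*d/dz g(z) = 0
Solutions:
 g(z) = C1/cos(z)^3


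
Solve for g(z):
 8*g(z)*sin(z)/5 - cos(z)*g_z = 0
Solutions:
 g(z) = C1/cos(z)^(8/5)


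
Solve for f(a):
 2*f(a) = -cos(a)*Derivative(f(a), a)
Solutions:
 f(a) = C1*(sin(a) - 1)/(sin(a) + 1)


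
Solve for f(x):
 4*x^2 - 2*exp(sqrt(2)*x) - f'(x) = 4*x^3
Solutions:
 f(x) = C1 - x^4 + 4*x^3/3 - sqrt(2)*exp(sqrt(2)*x)


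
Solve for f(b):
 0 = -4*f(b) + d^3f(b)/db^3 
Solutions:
 f(b) = C3*exp(2^(2/3)*b) + (C1*sin(2^(2/3)*sqrt(3)*b/2) + C2*cos(2^(2/3)*sqrt(3)*b/2))*exp(-2^(2/3)*b/2)


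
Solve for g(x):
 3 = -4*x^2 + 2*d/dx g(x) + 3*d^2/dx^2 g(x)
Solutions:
 g(x) = C1 + C2*exp(-2*x/3) + 2*x^3/3 - 3*x^2 + 21*x/2


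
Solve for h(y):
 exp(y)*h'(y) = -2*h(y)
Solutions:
 h(y) = C1*exp(2*exp(-y))


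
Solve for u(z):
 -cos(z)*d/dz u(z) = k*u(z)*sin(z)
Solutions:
 u(z) = C1*exp(k*log(cos(z)))


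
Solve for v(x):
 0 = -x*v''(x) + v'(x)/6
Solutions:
 v(x) = C1 + C2*x^(7/6)


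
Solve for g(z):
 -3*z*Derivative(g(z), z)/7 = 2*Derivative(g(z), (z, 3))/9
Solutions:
 g(z) = C1 + Integral(C2*airyai(-3*14^(2/3)*z/14) + C3*airybi(-3*14^(2/3)*z/14), z)


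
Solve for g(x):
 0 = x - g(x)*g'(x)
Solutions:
 g(x) = -sqrt(C1 + x^2)
 g(x) = sqrt(C1 + x^2)


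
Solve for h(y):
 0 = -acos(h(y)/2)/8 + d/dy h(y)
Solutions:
 Integral(1/acos(_y/2), (_y, h(y))) = C1 + y/8


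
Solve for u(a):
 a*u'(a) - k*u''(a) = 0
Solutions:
 u(a) = C1 + C2*erf(sqrt(2)*a*sqrt(-1/k)/2)/sqrt(-1/k)


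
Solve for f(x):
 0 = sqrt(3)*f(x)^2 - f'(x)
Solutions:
 f(x) = -1/(C1 + sqrt(3)*x)


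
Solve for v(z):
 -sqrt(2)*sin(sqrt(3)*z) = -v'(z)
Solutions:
 v(z) = C1 - sqrt(6)*cos(sqrt(3)*z)/3


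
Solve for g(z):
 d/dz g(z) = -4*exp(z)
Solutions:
 g(z) = C1 - 4*exp(z)


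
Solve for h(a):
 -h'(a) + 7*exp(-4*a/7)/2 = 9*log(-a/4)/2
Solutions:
 h(a) = C1 - 9*a*log(-a)/2 + a*(9/2 + 9*log(2)) - 49*exp(-4*a/7)/8


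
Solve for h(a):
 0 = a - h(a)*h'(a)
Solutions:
 h(a) = -sqrt(C1 + a^2)
 h(a) = sqrt(C1 + a^2)


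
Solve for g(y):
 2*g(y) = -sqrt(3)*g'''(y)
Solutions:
 g(y) = C3*exp(-2^(1/3)*3^(5/6)*y/3) + (C1*sin(6^(1/3)*y/2) + C2*cos(6^(1/3)*y/2))*exp(2^(1/3)*3^(5/6)*y/6)


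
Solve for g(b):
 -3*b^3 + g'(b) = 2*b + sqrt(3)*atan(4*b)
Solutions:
 g(b) = C1 + 3*b^4/4 + b^2 + sqrt(3)*(b*atan(4*b) - log(16*b^2 + 1)/8)


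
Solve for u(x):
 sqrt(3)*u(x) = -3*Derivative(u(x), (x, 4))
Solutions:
 u(x) = (C1*sin(sqrt(2)*3^(7/8)*x/6) + C2*cos(sqrt(2)*3^(7/8)*x/6))*exp(-sqrt(2)*3^(7/8)*x/6) + (C3*sin(sqrt(2)*3^(7/8)*x/6) + C4*cos(sqrt(2)*3^(7/8)*x/6))*exp(sqrt(2)*3^(7/8)*x/6)


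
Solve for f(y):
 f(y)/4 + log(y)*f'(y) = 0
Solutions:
 f(y) = C1*exp(-li(y)/4)


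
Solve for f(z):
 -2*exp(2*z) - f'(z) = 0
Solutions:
 f(z) = C1 - exp(2*z)


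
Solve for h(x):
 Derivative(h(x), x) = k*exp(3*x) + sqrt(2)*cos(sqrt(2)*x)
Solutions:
 h(x) = C1 + k*exp(3*x)/3 + sin(sqrt(2)*x)


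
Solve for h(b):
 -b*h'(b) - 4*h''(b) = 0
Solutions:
 h(b) = C1 + C2*erf(sqrt(2)*b/4)


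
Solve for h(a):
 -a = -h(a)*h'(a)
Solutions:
 h(a) = -sqrt(C1 + a^2)
 h(a) = sqrt(C1 + a^2)


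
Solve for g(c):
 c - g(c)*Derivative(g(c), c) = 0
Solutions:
 g(c) = -sqrt(C1 + c^2)
 g(c) = sqrt(C1 + c^2)


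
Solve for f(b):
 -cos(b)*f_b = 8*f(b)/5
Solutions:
 f(b) = C1*(sin(b) - 1)^(4/5)/(sin(b) + 1)^(4/5)


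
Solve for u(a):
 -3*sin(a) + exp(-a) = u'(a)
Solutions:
 u(a) = C1 + 3*cos(a) - exp(-a)


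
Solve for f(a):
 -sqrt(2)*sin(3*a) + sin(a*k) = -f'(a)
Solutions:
 f(a) = C1 - sqrt(2)*cos(3*a)/3 + cos(a*k)/k


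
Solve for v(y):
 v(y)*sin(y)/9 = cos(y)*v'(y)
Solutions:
 v(y) = C1/cos(y)^(1/9)


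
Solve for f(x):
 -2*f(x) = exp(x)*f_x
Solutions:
 f(x) = C1*exp(2*exp(-x))


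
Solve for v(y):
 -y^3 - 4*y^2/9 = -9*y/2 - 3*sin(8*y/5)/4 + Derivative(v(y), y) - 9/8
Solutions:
 v(y) = C1 - y^4/4 - 4*y^3/27 + 9*y^2/4 + 9*y/8 - 15*cos(8*y/5)/32


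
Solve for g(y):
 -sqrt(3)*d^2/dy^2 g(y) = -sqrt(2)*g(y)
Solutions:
 g(y) = C1*exp(-2^(1/4)*3^(3/4)*y/3) + C2*exp(2^(1/4)*3^(3/4)*y/3)


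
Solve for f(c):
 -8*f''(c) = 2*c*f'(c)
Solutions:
 f(c) = C1 + C2*erf(sqrt(2)*c/4)


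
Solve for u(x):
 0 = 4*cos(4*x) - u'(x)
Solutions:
 u(x) = C1 + sin(4*x)


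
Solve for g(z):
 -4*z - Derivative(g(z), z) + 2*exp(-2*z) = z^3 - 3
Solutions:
 g(z) = C1 - z^4/4 - 2*z^2 + 3*z - exp(-2*z)


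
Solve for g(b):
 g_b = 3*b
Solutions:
 g(b) = C1 + 3*b^2/2


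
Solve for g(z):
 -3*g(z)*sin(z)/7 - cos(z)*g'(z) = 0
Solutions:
 g(z) = C1*cos(z)^(3/7)


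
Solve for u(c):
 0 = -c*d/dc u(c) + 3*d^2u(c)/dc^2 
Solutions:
 u(c) = C1 + C2*erfi(sqrt(6)*c/6)


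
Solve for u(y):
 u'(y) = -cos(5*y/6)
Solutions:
 u(y) = C1 - 6*sin(5*y/6)/5


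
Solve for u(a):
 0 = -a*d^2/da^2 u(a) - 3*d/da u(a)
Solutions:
 u(a) = C1 + C2/a^2


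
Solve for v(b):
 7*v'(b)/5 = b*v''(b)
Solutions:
 v(b) = C1 + C2*b^(12/5)


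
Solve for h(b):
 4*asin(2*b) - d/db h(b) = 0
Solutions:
 h(b) = C1 + 4*b*asin(2*b) + 2*sqrt(1 - 4*b^2)


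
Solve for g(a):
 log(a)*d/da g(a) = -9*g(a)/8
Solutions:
 g(a) = C1*exp(-9*li(a)/8)


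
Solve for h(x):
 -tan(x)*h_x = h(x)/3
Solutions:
 h(x) = C1/sin(x)^(1/3)


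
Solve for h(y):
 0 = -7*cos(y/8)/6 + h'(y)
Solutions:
 h(y) = C1 + 28*sin(y/8)/3


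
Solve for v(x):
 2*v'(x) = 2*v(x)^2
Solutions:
 v(x) = -1/(C1 + x)


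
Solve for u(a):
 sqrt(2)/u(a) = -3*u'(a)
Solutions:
 u(a) = -sqrt(C1 - 6*sqrt(2)*a)/3
 u(a) = sqrt(C1 - 6*sqrt(2)*a)/3


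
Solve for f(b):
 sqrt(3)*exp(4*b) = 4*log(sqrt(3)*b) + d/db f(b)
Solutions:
 f(b) = C1 - 4*b*log(b) + 2*b*(2 - log(3)) + sqrt(3)*exp(4*b)/4


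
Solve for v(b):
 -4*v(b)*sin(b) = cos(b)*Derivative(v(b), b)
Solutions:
 v(b) = C1*cos(b)^4


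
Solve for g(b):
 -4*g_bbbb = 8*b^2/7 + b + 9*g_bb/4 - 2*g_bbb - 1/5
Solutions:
 g(b) = C1 + C2*b - 8*b^4/189 - 382*b^3/1701 + 8894*b^2/25515 + (C3*sin(sqrt(2)*b/2) + C4*cos(sqrt(2)*b/2))*exp(b/4)


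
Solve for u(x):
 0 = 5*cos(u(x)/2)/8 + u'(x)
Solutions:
 5*x/8 - log(sin(u(x)/2) - 1) + log(sin(u(x)/2) + 1) = C1


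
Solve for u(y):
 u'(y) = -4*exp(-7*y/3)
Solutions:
 u(y) = C1 + 12*exp(-7*y/3)/7


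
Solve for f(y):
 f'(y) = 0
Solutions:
 f(y) = C1


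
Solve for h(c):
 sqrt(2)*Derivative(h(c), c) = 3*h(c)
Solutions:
 h(c) = C1*exp(3*sqrt(2)*c/2)


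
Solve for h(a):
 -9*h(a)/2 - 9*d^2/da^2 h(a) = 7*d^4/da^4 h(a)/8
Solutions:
 h(a) = C1*sin(sqrt(42)*a*sqrt(6 - sqrt(29))/7) + C2*sin(sqrt(42)*a*sqrt(sqrt(29) + 6)/7) + C3*cos(sqrt(42)*a*sqrt(6 - sqrt(29))/7) + C4*cos(sqrt(42)*a*sqrt(sqrt(29) + 6)/7)


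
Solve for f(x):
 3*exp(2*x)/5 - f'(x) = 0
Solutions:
 f(x) = C1 + 3*exp(2*x)/10


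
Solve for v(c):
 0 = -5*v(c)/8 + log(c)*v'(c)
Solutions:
 v(c) = C1*exp(5*li(c)/8)


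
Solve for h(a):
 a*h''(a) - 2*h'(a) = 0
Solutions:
 h(a) = C1 + C2*a^3


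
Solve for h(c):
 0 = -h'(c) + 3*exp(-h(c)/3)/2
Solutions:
 h(c) = 3*log(C1 + c/2)


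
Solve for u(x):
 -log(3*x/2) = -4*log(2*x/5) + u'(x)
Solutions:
 u(x) = C1 + 3*x*log(x) + x*log(32/1875) - 3*x


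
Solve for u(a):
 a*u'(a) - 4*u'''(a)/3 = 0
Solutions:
 u(a) = C1 + Integral(C2*airyai(6^(1/3)*a/2) + C3*airybi(6^(1/3)*a/2), a)


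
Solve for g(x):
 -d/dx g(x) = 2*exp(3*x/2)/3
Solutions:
 g(x) = C1 - 4*exp(3*x/2)/9


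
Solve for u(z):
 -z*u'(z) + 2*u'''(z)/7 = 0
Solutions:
 u(z) = C1 + Integral(C2*airyai(2^(2/3)*7^(1/3)*z/2) + C3*airybi(2^(2/3)*7^(1/3)*z/2), z)


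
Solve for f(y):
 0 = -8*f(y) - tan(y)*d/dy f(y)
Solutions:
 f(y) = C1/sin(y)^8


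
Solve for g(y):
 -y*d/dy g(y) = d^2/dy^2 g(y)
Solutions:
 g(y) = C1 + C2*erf(sqrt(2)*y/2)


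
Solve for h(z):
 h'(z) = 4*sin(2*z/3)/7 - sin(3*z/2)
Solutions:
 h(z) = C1 - 6*cos(2*z/3)/7 + 2*cos(3*z/2)/3


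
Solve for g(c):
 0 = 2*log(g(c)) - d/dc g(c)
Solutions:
 li(g(c)) = C1 + 2*c


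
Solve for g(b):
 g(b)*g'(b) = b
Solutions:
 g(b) = -sqrt(C1 + b^2)
 g(b) = sqrt(C1 + b^2)


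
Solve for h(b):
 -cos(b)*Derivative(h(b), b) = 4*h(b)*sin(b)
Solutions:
 h(b) = C1*cos(b)^4


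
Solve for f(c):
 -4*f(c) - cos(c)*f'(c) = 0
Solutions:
 f(c) = C1*(sin(c)^2 - 2*sin(c) + 1)/(sin(c)^2 + 2*sin(c) + 1)


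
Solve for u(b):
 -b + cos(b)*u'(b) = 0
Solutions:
 u(b) = C1 + Integral(b/cos(b), b)


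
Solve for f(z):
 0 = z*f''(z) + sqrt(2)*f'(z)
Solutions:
 f(z) = C1 + C2*z^(1 - sqrt(2))


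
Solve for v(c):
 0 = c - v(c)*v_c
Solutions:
 v(c) = -sqrt(C1 + c^2)
 v(c) = sqrt(C1 + c^2)


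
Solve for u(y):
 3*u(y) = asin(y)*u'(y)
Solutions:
 u(y) = C1*exp(3*Integral(1/asin(y), y))


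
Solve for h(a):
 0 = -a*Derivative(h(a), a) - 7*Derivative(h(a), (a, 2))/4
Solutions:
 h(a) = C1 + C2*erf(sqrt(14)*a/7)


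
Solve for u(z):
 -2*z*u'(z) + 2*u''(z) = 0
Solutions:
 u(z) = C1 + C2*erfi(sqrt(2)*z/2)


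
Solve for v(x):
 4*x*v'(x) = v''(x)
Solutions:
 v(x) = C1 + C2*erfi(sqrt(2)*x)


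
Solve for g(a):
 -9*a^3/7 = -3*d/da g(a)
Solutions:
 g(a) = C1 + 3*a^4/28


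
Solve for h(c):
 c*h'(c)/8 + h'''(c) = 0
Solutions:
 h(c) = C1 + Integral(C2*airyai(-c/2) + C3*airybi(-c/2), c)


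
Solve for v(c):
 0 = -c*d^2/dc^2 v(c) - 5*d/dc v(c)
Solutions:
 v(c) = C1 + C2/c^4


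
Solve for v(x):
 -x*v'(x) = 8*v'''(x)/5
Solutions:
 v(x) = C1 + Integral(C2*airyai(-5^(1/3)*x/2) + C3*airybi(-5^(1/3)*x/2), x)


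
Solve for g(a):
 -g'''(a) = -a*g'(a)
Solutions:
 g(a) = C1 + Integral(C2*airyai(a) + C3*airybi(a), a)


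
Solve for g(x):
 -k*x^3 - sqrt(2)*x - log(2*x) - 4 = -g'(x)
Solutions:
 g(x) = C1 + k*x^4/4 + sqrt(2)*x^2/2 + x*log(x) + x*log(2) + 3*x


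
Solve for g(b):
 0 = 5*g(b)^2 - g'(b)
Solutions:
 g(b) = -1/(C1 + 5*b)


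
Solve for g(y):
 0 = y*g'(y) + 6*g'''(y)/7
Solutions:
 g(y) = C1 + Integral(C2*airyai(-6^(2/3)*7^(1/3)*y/6) + C3*airybi(-6^(2/3)*7^(1/3)*y/6), y)


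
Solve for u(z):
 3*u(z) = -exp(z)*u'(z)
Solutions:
 u(z) = C1*exp(3*exp(-z))


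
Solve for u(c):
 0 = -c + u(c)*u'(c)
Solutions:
 u(c) = -sqrt(C1 + c^2)
 u(c) = sqrt(C1 + c^2)


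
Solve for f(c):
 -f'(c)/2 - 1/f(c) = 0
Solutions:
 f(c) = -sqrt(C1 - 4*c)
 f(c) = sqrt(C1 - 4*c)


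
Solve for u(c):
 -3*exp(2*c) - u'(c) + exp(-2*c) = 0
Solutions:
 u(c) = C1 - 3*exp(2*c)/2 - exp(-2*c)/2


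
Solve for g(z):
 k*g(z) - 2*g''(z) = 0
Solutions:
 g(z) = C1*exp(-sqrt(2)*sqrt(k)*z/2) + C2*exp(sqrt(2)*sqrt(k)*z/2)


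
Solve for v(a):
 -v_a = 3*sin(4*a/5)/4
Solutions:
 v(a) = C1 + 15*cos(4*a/5)/16


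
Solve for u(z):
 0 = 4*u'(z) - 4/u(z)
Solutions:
 u(z) = -sqrt(C1 + 2*z)
 u(z) = sqrt(C1 + 2*z)


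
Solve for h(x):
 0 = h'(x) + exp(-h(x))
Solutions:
 h(x) = log(C1 - x)


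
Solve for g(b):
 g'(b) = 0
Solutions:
 g(b) = C1


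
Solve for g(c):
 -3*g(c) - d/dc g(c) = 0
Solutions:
 g(c) = C1*exp(-3*c)


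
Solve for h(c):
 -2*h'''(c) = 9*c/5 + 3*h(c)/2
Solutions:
 h(c) = C3*exp(-6^(1/3)*c/2) - 6*c/5 + (C1*sin(2^(1/3)*3^(5/6)*c/4) + C2*cos(2^(1/3)*3^(5/6)*c/4))*exp(6^(1/3)*c/4)


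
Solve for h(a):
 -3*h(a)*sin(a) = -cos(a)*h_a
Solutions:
 h(a) = C1/cos(a)^3


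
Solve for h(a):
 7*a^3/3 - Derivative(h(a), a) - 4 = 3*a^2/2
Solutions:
 h(a) = C1 + 7*a^4/12 - a^3/2 - 4*a


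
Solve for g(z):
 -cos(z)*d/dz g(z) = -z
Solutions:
 g(z) = C1 + Integral(z/cos(z), z)


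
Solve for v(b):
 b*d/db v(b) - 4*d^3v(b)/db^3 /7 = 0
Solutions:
 v(b) = C1 + Integral(C2*airyai(14^(1/3)*b/2) + C3*airybi(14^(1/3)*b/2), b)


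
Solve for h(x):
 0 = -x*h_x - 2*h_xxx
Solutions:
 h(x) = C1 + Integral(C2*airyai(-2^(2/3)*x/2) + C3*airybi(-2^(2/3)*x/2), x)


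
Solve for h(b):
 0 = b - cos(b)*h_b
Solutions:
 h(b) = C1 + Integral(b/cos(b), b)


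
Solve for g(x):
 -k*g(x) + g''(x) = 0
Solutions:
 g(x) = C1*exp(-sqrt(k)*x) + C2*exp(sqrt(k)*x)


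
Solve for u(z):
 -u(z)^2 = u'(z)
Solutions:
 u(z) = 1/(C1 + z)


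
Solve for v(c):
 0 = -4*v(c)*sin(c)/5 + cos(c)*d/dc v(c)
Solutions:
 v(c) = C1/cos(c)^(4/5)


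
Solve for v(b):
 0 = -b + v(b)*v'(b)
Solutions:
 v(b) = -sqrt(C1 + b^2)
 v(b) = sqrt(C1 + b^2)


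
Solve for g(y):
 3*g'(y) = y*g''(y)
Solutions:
 g(y) = C1 + C2*y^4


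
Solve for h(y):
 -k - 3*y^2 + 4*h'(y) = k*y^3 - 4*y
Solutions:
 h(y) = C1 + k*y^4/16 + k*y/4 + y^3/4 - y^2/2


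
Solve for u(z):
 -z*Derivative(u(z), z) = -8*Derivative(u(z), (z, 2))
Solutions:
 u(z) = C1 + C2*erfi(z/4)


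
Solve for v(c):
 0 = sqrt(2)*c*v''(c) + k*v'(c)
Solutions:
 v(c) = C1 + c^(-sqrt(2)*re(k)/2 + 1)*(C2*sin(sqrt(2)*log(c)*Abs(im(k))/2) + C3*cos(sqrt(2)*log(c)*im(k)/2))


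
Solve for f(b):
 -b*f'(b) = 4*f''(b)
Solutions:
 f(b) = C1 + C2*erf(sqrt(2)*b/4)


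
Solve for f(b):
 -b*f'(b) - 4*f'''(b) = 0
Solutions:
 f(b) = C1 + Integral(C2*airyai(-2^(1/3)*b/2) + C3*airybi(-2^(1/3)*b/2), b)


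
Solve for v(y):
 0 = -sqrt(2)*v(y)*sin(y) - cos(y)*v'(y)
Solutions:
 v(y) = C1*cos(y)^(sqrt(2))


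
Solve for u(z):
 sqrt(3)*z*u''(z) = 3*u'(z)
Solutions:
 u(z) = C1 + C2*z^(1 + sqrt(3))


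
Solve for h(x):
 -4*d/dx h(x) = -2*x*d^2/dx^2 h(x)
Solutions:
 h(x) = C1 + C2*x^3


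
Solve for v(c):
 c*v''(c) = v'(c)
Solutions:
 v(c) = C1 + C2*c^2


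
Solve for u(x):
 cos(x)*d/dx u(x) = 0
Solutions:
 u(x) = C1


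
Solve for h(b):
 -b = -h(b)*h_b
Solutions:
 h(b) = -sqrt(C1 + b^2)
 h(b) = sqrt(C1 + b^2)


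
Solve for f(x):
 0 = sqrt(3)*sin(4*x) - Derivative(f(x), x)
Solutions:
 f(x) = C1 - sqrt(3)*cos(4*x)/4


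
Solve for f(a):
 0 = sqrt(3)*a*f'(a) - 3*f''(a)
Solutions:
 f(a) = C1 + C2*erfi(sqrt(2)*3^(3/4)*a/6)


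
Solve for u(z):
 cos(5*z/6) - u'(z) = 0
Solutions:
 u(z) = C1 + 6*sin(5*z/6)/5


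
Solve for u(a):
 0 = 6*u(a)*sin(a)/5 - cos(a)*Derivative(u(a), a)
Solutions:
 u(a) = C1/cos(a)^(6/5)


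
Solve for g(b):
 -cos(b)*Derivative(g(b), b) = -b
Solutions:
 g(b) = C1 + Integral(b/cos(b), b)


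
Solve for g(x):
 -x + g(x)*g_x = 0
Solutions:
 g(x) = -sqrt(C1 + x^2)
 g(x) = sqrt(C1 + x^2)


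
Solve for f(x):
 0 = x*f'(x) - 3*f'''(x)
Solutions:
 f(x) = C1 + Integral(C2*airyai(3^(2/3)*x/3) + C3*airybi(3^(2/3)*x/3), x)


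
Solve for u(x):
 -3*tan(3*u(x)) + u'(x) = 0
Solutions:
 u(x) = -asin(C1*exp(9*x))/3 + pi/3
 u(x) = asin(C1*exp(9*x))/3


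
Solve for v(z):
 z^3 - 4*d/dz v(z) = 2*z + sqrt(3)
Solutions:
 v(z) = C1 + z^4/16 - z^2/4 - sqrt(3)*z/4


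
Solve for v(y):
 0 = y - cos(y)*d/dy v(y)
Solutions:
 v(y) = C1 + Integral(y/cos(y), y)


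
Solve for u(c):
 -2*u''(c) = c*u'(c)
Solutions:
 u(c) = C1 + C2*erf(c/2)


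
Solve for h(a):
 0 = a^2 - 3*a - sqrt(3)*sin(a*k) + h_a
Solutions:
 h(a) = C1 - a^3/3 + 3*a^2/2 - sqrt(3)*cos(a*k)/k


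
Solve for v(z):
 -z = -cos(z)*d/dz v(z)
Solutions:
 v(z) = C1 + Integral(z/cos(z), z)


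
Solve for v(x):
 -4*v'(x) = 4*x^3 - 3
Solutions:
 v(x) = C1 - x^4/4 + 3*x/4


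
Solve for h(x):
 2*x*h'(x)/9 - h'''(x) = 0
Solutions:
 h(x) = C1 + Integral(C2*airyai(6^(1/3)*x/3) + C3*airybi(6^(1/3)*x/3), x)


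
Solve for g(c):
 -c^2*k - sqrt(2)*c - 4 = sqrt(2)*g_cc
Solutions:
 g(c) = C1 + C2*c - sqrt(2)*c^4*k/24 - c^3/6 - sqrt(2)*c^2


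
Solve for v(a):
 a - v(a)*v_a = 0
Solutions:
 v(a) = -sqrt(C1 + a^2)
 v(a) = sqrt(C1 + a^2)


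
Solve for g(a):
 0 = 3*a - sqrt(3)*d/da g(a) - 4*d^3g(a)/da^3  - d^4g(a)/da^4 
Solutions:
 g(a) = C1 + C2*exp(a*(-8 + 16/(27*sqrt(3)/2 + sqrt(-16384 + (27*sqrt(3) + 128)^2)/2 + 64)^(1/3) + (27*sqrt(3)/2 + sqrt(-16384 + (27*sqrt(3) + 128)^2)/2 + 64)^(1/3))/6)*sin(sqrt(3)*a*(-(27*sqrt(3)/2 + sqrt(-16384 + (27*sqrt(3) + 128)^2)/2 + 64)^(1/3) + 16/(27*sqrt(3)/2 + sqrt(-16384 + (27*sqrt(3) + 128)^2)/2 + 64)^(1/3))/6) + C3*exp(a*(-8 + 16/(27*sqrt(3)/2 + sqrt(-16384 + (27*sqrt(3) + 128)^2)/2 + 64)^(1/3) + (27*sqrt(3)/2 + sqrt(-16384 + (27*sqrt(3) + 128)^2)/2 + 64)^(1/3))/6)*cos(sqrt(3)*a*(-(27*sqrt(3)/2 + sqrt(-16384 + (27*sqrt(3) + 128)^2)/2 + 64)^(1/3) + 16/(27*sqrt(3)/2 + sqrt(-16384 + (27*sqrt(3) + 128)^2)/2 + 64)^(1/3))/6) + C4*exp(-a*(16/(27*sqrt(3)/2 + sqrt(-16384 + (27*sqrt(3) + 128)^2)/2 + 64)^(1/3) + 4 + (27*sqrt(3)/2 + sqrt(-16384 + (27*sqrt(3) + 128)^2)/2 + 64)^(1/3))/3) + sqrt(3)*a^2/2


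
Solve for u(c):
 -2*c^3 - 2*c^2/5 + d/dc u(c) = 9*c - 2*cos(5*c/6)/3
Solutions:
 u(c) = C1 + c^4/2 + 2*c^3/15 + 9*c^2/2 - 4*sin(5*c/6)/5


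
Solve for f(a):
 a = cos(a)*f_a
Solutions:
 f(a) = C1 + Integral(a/cos(a), a)


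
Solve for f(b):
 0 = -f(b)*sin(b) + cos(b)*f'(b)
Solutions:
 f(b) = C1/cos(b)


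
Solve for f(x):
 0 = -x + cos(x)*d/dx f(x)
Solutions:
 f(x) = C1 + Integral(x/cos(x), x)


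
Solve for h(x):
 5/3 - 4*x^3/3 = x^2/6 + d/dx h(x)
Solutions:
 h(x) = C1 - x^4/3 - x^3/18 + 5*x/3


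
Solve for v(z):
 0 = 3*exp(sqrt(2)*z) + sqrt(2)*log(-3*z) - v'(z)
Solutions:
 v(z) = C1 + sqrt(2)*z*log(-z) + sqrt(2)*z*(-1 + log(3)) + 3*sqrt(2)*exp(sqrt(2)*z)/2


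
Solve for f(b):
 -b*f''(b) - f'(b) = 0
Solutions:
 f(b) = C1 + C2*log(b)


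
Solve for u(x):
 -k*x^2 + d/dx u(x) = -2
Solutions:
 u(x) = C1 + k*x^3/3 - 2*x


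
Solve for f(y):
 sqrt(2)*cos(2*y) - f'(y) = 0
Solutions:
 f(y) = C1 + sqrt(2)*sin(2*y)/2


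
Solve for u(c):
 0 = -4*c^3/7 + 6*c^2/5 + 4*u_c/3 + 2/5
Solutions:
 u(c) = C1 + 3*c^4/28 - 3*c^3/10 - 3*c/10


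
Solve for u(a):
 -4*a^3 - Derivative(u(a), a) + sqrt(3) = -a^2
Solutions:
 u(a) = C1 - a^4 + a^3/3 + sqrt(3)*a


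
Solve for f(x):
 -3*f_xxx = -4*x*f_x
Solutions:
 f(x) = C1 + Integral(C2*airyai(6^(2/3)*x/3) + C3*airybi(6^(2/3)*x/3), x)


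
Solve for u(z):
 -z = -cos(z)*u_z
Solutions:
 u(z) = C1 + Integral(z/cos(z), z)


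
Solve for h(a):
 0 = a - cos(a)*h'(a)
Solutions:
 h(a) = C1 + Integral(a/cos(a), a)


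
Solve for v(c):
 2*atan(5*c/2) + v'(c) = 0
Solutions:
 v(c) = C1 - 2*c*atan(5*c/2) + 2*log(25*c^2 + 4)/5


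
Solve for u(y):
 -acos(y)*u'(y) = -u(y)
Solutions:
 u(y) = C1*exp(Integral(1/acos(y), y))


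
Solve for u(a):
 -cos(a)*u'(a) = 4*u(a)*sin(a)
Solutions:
 u(a) = C1*cos(a)^4


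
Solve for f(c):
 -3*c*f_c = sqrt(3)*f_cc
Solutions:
 f(c) = C1 + C2*erf(sqrt(2)*3^(1/4)*c/2)


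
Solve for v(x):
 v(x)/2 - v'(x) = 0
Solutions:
 v(x) = C1*exp(x/2)


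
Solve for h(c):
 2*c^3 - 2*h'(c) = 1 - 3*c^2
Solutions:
 h(c) = C1 + c^4/4 + c^3/2 - c/2


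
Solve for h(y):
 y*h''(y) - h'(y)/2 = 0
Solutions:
 h(y) = C1 + C2*y^(3/2)


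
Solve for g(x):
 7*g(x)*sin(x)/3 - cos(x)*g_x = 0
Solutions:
 g(x) = C1/cos(x)^(7/3)


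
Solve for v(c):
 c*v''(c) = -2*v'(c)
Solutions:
 v(c) = C1 + C2/c


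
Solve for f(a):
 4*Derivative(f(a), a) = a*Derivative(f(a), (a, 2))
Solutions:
 f(a) = C1 + C2*a^5


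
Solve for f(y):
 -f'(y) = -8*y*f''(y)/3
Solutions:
 f(y) = C1 + C2*y^(11/8)


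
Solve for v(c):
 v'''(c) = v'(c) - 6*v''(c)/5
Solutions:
 v(c) = C1 + C2*exp(c*(-3 + sqrt(34))/5) + C3*exp(-c*(3 + sqrt(34))/5)


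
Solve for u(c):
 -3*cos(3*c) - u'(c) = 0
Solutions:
 u(c) = C1 - sin(3*c)


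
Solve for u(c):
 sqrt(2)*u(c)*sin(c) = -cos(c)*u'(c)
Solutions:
 u(c) = C1*cos(c)^(sqrt(2))


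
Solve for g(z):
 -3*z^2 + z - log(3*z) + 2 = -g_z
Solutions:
 g(z) = C1 + z^3 - z^2/2 + z*log(z) - 3*z + z*log(3)


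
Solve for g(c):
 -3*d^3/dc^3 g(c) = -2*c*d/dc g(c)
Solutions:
 g(c) = C1 + Integral(C2*airyai(2^(1/3)*3^(2/3)*c/3) + C3*airybi(2^(1/3)*3^(2/3)*c/3), c)


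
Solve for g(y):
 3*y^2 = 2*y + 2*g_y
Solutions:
 g(y) = C1 + y^3/2 - y^2/2


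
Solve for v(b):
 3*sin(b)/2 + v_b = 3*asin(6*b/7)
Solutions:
 v(b) = C1 + 3*b*asin(6*b/7) + sqrt(49 - 36*b^2)/2 + 3*cos(b)/2


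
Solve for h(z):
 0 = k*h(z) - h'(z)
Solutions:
 h(z) = C1*exp(k*z)


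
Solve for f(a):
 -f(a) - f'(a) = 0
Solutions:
 f(a) = C1*exp(-a)


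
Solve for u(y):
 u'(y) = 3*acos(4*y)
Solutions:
 u(y) = C1 + 3*y*acos(4*y) - 3*sqrt(1 - 16*y^2)/4


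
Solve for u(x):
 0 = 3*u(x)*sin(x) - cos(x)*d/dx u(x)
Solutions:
 u(x) = C1/cos(x)^3


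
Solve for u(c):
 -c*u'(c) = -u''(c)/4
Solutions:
 u(c) = C1 + C2*erfi(sqrt(2)*c)


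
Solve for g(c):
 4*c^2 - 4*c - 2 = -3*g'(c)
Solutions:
 g(c) = C1 - 4*c^3/9 + 2*c^2/3 + 2*c/3


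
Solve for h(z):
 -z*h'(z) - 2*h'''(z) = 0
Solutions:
 h(z) = C1 + Integral(C2*airyai(-2^(2/3)*z/2) + C3*airybi(-2^(2/3)*z/2), z)


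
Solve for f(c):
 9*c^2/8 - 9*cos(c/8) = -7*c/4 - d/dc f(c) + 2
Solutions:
 f(c) = C1 - 3*c^3/8 - 7*c^2/8 + 2*c + 72*sin(c/8)


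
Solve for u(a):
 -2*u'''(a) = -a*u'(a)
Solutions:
 u(a) = C1 + Integral(C2*airyai(2^(2/3)*a/2) + C3*airybi(2^(2/3)*a/2), a)


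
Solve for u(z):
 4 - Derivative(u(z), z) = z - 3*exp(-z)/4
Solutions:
 u(z) = C1 - z^2/2 + 4*z - 3*exp(-z)/4


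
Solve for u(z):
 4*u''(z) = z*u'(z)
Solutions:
 u(z) = C1 + C2*erfi(sqrt(2)*z/4)


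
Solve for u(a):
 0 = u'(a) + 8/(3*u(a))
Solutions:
 u(a) = -sqrt(C1 - 48*a)/3
 u(a) = sqrt(C1 - 48*a)/3


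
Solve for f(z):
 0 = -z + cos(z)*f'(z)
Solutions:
 f(z) = C1 + Integral(z/cos(z), z)


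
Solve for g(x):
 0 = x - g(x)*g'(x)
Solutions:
 g(x) = -sqrt(C1 + x^2)
 g(x) = sqrt(C1 + x^2)


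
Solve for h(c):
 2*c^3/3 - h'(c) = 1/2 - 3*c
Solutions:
 h(c) = C1 + c^4/6 + 3*c^2/2 - c/2


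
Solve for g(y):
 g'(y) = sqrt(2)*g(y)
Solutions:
 g(y) = C1*exp(sqrt(2)*y)


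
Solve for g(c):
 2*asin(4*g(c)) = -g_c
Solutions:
 Integral(1/asin(4*_y), (_y, g(c))) = C1 - 2*c


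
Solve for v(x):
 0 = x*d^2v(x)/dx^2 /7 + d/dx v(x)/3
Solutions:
 v(x) = C1 + C2/x^(4/3)


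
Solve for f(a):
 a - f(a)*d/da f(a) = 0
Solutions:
 f(a) = -sqrt(C1 + a^2)
 f(a) = sqrt(C1 + a^2)


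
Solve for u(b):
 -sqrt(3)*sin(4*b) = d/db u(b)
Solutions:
 u(b) = C1 + sqrt(3)*cos(4*b)/4


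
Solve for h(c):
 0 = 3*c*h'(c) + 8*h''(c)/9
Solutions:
 h(c) = C1 + C2*erf(3*sqrt(3)*c/4)


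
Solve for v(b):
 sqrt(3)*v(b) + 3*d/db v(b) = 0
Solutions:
 v(b) = C1*exp(-sqrt(3)*b/3)


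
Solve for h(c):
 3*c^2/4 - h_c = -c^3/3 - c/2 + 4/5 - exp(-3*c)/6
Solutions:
 h(c) = C1 + c^4/12 + c^3/4 + c^2/4 - 4*c/5 - exp(-3*c)/18


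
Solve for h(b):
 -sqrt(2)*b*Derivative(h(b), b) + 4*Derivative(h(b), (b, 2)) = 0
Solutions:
 h(b) = C1 + C2*erfi(2^(3/4)*b/4)


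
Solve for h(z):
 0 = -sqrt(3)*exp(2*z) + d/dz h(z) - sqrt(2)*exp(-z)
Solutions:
 h(z) = C1 + sqrt(3)*exp(2*z)/2 - sqrt(2)*exp(-z)


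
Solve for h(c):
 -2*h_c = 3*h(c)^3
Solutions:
 h(c) = -sqrt(-1/(C1 - 3*c))
 h(c) = sqrt(-1/(C1 - 3*c))


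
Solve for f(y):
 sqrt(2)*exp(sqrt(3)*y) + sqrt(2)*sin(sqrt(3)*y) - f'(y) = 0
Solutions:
 f(y) = C1 + sqrt(6)*exp(sqrt(3)*y)/3 - sqrt(6)*cos(sqrt(3)*y)/3


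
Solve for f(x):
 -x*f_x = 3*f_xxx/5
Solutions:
 f(x) = C1 + Integral(C2*airyai(-3^(2/3)*5^(1/3)*x/3) + C3*airybi(-3^(2/3)*5^(1/3)*x/3), x)


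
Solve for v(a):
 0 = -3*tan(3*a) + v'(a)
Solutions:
 v(a) = C1 - log(cos(3*a))


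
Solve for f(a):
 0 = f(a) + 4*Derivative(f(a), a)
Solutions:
 f(a) = C1*exp(-a/4)


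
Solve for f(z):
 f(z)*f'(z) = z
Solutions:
 f(z) = -sqrt(C1 + z^2)
 f(z) = sqrt(C1 + z^2)


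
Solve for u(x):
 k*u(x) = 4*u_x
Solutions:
 u(x) = C1*exp(k*x/4)


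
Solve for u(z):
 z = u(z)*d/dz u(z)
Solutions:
 u(z) = -sqrt(C1 + z^2)
 u(z) = sqrt(C1 + z^2)


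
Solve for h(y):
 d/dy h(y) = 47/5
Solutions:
 h(y) = C1 + 47*y/5


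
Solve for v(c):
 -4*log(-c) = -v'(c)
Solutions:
 v(c) = C1 + 4*c*log(-c) - 4*c


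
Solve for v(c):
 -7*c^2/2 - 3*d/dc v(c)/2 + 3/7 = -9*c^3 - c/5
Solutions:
 v(c) = C1 + 3*c^4/2 - 7*c^3/9 + c^2/15 + 2*c/7


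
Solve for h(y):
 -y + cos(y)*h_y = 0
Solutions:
 h(y) = C1 + Integral(y/cos(y), y)


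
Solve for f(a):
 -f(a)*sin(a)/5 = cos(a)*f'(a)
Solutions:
 f(a) = C1*cos(a)^(1/5)


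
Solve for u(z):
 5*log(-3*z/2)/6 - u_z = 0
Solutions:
 u(z) = C1 + 5*z*log(-z)/6 + 5*z*(-1 - log(2) + log(3))/6


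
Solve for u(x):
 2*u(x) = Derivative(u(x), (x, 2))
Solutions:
 u(x) = C1*exp(-sqrt(2)*x) + C2*exp(sqrt(2)*x)


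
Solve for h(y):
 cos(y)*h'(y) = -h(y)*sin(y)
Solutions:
 h(y) = C1*cos(y)


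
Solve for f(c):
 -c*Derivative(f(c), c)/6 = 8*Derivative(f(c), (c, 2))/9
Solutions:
 f(c) = C1 + C2*erf(sqrt(6)*c/8)


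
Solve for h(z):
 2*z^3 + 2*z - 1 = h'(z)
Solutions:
 h(z) = C1 + z^4/2 + z^2 - z


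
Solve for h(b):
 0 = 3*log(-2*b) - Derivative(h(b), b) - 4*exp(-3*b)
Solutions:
 h(b) = C1 + 3*b*log(-b) + 3*b*(-1 + log(2)) + 4*exp(-3*b)/3


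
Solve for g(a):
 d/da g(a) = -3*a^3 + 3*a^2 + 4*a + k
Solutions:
 g(a) = C1 - 3*a^4/4 + a^3 + 2*a^2 + a*k


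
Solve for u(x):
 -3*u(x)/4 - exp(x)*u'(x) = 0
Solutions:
 u(x) = C1*exp(3*exp(-x)/4)


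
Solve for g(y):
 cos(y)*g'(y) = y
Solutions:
 g(y) = C1 + Integral(y/cos(y), y)


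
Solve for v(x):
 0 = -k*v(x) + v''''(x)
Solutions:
 v(x) = C1*exp(-k^(1/4)*x) + C2*exp(k^(1/4)*x) + C3*exp(-I*k^(1/4)*x) + C4*exp(I*k^(1/4)*x)


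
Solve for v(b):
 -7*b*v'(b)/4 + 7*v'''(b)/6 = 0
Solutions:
 v(b) = C1 + Integral(C2*airyai(2^(2/3)*3^(1/3)*b/2) + C3*airybi(2^(2/3)*3^(1/3)*b/2), b)


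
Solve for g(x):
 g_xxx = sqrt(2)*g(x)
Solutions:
 g(x) = C3*exp(2^(1/6)*x) + (C1*sin(2^(1/6)*sqrt(3)*x/2) + C2*cos(2^(1/6)*sqrt(3)*x/2))*exp(-2^(1/6)*x/2)


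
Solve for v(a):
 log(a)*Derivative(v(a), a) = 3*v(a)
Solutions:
 v(a) = C1*exp(3*li(a))


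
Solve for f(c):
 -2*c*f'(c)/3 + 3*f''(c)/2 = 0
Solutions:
 f(c) = C1 + C2*erfi(sqrt(2)*c/3)


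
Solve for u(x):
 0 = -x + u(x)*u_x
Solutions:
 u(x) = -sqrt(C1 + x^2)
 u(x) = sqrt(C1 + x^2)


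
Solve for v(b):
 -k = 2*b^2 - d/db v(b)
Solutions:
 v(b) = C1 + 2*b^3/3 + b*k


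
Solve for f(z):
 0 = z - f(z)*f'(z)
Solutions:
 f(z) = -sqrt(C1 + z^2)
 f(z) = sqrt(C1 + z^2)


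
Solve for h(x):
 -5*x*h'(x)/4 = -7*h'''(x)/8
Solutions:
 h(x) = C1 + Integral(C2*airyai(10^(1/3)*7^(2/3)*x/7) + C3*airybi(10^(1/3)*7^(2/3)*x/7), x)


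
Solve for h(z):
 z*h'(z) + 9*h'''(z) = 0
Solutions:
 h(z) = C1 + Integral(C2*airyai(-3^(1/3)*z/3) + C3*airybi(-3^(1/3)*z/3), z)


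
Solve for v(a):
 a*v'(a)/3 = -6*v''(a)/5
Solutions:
 v(a) = C1 + C2*erf(sqrt(5)*a/6)


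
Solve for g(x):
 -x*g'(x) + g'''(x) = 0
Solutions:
 g(x) = C1 + Integral(C2*airyai(x) + C3*airybi(x), x)


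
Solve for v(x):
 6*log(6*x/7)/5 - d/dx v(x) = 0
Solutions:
 v(x) = C1 + 6*x*log(x)/5 - 6*x*log(7)/5 - 6*x/5 + 6*x*log(6)/5


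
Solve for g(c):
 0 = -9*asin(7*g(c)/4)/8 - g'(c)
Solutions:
 Integral(1/asin(7*_y/4), (_y, g(c))) = C1 - 9*c/8


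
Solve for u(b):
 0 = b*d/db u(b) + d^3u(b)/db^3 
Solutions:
 u(b) = C1 + Integral(C2*airyai(-b) + C3*airybi(-b), b)


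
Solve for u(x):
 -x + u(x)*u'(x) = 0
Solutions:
 u(x) = -sqrt(C1 + x^2)
 u(x) = sqrt(C1 + x^2)


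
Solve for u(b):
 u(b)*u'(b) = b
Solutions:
 u(b) = -sqrt(C1 + b^2)
 u(b) = sqrt(C1 + b^2)


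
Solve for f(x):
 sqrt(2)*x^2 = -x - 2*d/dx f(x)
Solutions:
 f(x) = C1 - sqrt(2)*x^3/6 - x^2/4


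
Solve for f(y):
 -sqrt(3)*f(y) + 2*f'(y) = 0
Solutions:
 f(y) = C1*exp(sqrt(3)*y/2)


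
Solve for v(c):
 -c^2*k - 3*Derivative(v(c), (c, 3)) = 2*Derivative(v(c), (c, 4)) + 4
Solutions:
 v(c) = C1 + C2*c + C3*c^2 + C4*exp(-3*c/2) - c^5*k/180 + c^4*k/54 + 2*c^3*(-2*k - 9)/81


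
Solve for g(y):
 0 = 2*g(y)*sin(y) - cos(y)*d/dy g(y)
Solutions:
 g(y) = C1/cos(y)^2


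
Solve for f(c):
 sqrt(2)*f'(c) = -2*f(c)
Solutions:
 f(c) = C1*exp(-sqrt(2)*c)


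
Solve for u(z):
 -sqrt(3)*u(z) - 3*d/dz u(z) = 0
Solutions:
 u(z) = C1*exp(-sqrt(3)*z/3)


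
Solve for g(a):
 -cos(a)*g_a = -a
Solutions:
 g(a) = C1 + Integral(a/cos(a), a)


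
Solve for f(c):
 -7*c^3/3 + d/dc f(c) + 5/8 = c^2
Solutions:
 f(c) = C1 + 7*c^4/12 + c^3/3 - 5*c/8


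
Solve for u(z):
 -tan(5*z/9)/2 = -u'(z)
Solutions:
 u(z) = C1 - 9*log(cos(5*z/9))/10


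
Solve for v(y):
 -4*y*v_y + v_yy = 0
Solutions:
 v(y) = C1 + C2*erfi(sqrt(2)*y)


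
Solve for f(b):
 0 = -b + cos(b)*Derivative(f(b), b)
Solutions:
 f(b) = C1 + Integral(b/cos(b), b)


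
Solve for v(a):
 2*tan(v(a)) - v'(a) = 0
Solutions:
 v(a) = pi - asin(C1*exp(2*a))
 v(a) = asin(C1*exp(2*a))


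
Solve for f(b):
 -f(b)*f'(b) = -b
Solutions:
 f(b) = -sqrt(C1 + b^2)
 f(b) = sqrt(C1 + b^2)


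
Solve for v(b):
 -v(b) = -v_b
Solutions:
 v(b) = C1*exp(b)


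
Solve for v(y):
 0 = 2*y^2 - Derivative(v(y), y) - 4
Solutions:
 v(y) = C1 + 2*y^3/3 - 4*y


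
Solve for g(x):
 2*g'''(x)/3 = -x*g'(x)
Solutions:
 g(x) = C1 + Integral(C2*airyai(-2^(2/3)*3^(1/3)*x/2) + C3*airybi(-2^(2/3)*3^(1/3)*x/2), x)


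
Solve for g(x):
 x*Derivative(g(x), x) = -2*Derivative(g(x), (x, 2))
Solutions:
 g(x) = C1 + C2*erf(x/2)


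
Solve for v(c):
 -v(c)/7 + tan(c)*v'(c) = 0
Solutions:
 v(c) = C1*sin(c)^(1/7)


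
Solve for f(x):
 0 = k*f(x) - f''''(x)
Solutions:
 f(x) = C1*exp(-k^(1/4)*x) + C2*exp(k^(1/4)*x) + C3*exp(-I*k^(1/4)*x) + C4*exp(I*k^(1/4)*x)


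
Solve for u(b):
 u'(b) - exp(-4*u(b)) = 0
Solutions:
 u(b) = log(-I*(C1 + 4*b)^(1/4))
 u(b) = log(I*(C1 + 4*b)^(1/4))
 u(b) = log(-(C1 + 4*b)^(1/4))
 u(b) = log(C1 + 4*b)/4


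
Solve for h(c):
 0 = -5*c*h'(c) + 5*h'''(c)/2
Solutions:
 h(c) = C1 + Integral(C2*airyai(2^(1/3)*c) + C3*airybi(2^(1/3)*c), c)


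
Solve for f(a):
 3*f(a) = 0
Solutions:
 f(a) = 0


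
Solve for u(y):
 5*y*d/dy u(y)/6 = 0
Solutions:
 u(y) = C1


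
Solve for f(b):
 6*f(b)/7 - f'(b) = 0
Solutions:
 f(b) = C1*exp(6*b/7)


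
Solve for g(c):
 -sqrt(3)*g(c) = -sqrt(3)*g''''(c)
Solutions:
 g(c) = C1*exp(-c) + C2*exp(c) + C3*sin(c) + C4*cos(c)


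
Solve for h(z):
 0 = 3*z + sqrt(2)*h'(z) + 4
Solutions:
 h(z) = C1 - 3*sqrt(2)*z^2/4 - 2*sqrt(2)*z


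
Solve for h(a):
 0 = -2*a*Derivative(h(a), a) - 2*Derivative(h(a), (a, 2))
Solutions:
 h(a) = C1 + C2*erf(sqrt(2)*a/2)


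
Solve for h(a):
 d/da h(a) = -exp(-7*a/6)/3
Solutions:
 h(a) = C1 + 2*exp(-7*a/6)/7


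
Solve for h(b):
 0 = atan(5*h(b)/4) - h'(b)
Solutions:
 Integral(1/atan(5*_y/4), (_y, h(b))) = C1 + b


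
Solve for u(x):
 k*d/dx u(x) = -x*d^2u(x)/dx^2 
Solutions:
 u(x) = C1 + x^(1 - re(k))*(C2*sin(log(x)*Abs(im(k))) + C3*cos(log(x)*im(k)))


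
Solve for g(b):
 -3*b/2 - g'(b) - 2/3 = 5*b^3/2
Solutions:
 g(b) = C1 - 5*b^4/8 - 3*b^2/4 - 2*b/3


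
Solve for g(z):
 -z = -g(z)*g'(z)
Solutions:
 g(z) = -sqrt(C1 + z^2)
 g(z) = sqrt(C1 + z^2)


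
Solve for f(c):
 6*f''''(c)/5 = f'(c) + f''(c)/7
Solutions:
 f(c) = C1 + C2*exp(-70^(1/3)*c*(70^(1/3)/(sqrt(194411) + 441)^(1/3) + (sqrt(194411) + 441)^(1/3))/84)*sin(sqrt(3)*70^(1/3)*c*(-(sqrt(194411) + 441)^(1/3) + 70^(1/3)/(sqrt(194411) + 441)^(1/3))/84) + C3*exp(-70^(1/3)*c*(70^(1/3)/(sqrt(194411) + 441)^(1/3) + (sqrt(194411) + 441)^(1/3))/84)*cos(sqrt(3)*70^(1/3)*c*(-(sqrt(194411) + 441)^(1/3) + 70^(1/3)/(sqrt(194411) + 441)^(1/3))/84) + C4*exp(70^(1/3)*c*(70^(1/3)/(sqrt(194411) + 441)^(1/3) + (sqrt(194411) + 441)^(1/3))/42)


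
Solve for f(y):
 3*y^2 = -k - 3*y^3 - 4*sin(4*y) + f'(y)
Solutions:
 f(y) = C1 + k*y + 3*y^4/4 + y^3 - cos(4*y)


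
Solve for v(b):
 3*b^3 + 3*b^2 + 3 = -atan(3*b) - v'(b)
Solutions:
 v(b) = C1 - 3*b^4/4 - b^3 - b*atan(3*b) - 3*b + log(9*b^2 + 1)/6


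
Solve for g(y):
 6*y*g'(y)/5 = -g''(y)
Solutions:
 g(y) = C1 + C2*erf(sqrt(15)*y/5)


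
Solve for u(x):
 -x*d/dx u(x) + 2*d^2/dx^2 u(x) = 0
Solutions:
 u(x) = C1 + C2*erfi(x/2)


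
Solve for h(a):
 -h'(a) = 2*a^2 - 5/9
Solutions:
 h(a) = C1 - 2*a^3/3 + 5*a/9


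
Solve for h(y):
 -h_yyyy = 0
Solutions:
 h(y) = C1 + C2*y + C3*y^2 + C4*y^3


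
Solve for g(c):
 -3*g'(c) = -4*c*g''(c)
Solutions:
 g(c) = C1 + C2*c^(7/4)


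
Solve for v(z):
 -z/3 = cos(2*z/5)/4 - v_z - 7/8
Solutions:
 v(z) = C1 + z^2/6 - 7*z/8 + 5*sin(2*z/5)/8


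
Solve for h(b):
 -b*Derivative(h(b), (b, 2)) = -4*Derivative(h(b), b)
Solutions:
 h(b) = C1 + C2*b^5


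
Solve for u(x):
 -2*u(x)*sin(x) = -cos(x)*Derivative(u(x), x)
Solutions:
 u(x) = C1/cos(x)^2


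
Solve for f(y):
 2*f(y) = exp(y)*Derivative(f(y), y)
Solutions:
 f(y) = C1*exp(-2*exp(-y))


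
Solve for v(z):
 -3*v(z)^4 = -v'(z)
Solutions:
 v(z) = (-1/(C1 + 9*z))^(1/3)
 v(z) = (-1/(C1 + 3*z))^(1/3)*(-3^(2/3) - 3*3^(1/6)*I)/6
 v(z) = (-1/(C1 + 3*z))^(1/3)*(-3^(2/3) + 3*3^(1/6)*I)/6
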